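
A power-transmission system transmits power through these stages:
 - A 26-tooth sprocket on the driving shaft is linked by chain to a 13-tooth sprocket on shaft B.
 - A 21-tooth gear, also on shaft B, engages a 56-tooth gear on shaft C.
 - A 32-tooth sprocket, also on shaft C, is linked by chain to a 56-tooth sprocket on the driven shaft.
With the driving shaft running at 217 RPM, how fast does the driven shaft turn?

93 RPM

the driving shaft → shaft B (chain, 13/26): 217 ÷ 0.5 = 434 RPM
shaft B → shaft C (gear mesh, 56/21): 434 ÷ 2.6667 = 162.75 RPM
shaft C → the driven shaft (chain, 56/32): 162.75 ÷ 1.75 = 93 RPM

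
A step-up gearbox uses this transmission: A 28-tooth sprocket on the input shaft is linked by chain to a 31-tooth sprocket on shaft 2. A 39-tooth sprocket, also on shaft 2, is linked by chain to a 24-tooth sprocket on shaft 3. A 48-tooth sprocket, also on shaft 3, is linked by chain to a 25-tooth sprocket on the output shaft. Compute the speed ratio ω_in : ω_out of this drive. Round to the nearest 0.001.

0.355

Each stage contributes driven/driver: chain 31/28 = 1.1071, chain 24/39 = 0.61538, chain 25/48 = 0.52083.
Overall: 1.1071 × 0.61538 × 0.52083 = 0.35485.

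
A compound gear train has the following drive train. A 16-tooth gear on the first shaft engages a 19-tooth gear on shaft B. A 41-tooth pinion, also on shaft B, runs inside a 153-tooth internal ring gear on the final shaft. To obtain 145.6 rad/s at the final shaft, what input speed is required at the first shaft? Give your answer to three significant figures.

Overall ratio R = 1.1875 × 3.7317 = 4.4314.
Required input speed = output speed × R = 145.6 × 4.4314 = 645.21 rad/s.

645 rad/s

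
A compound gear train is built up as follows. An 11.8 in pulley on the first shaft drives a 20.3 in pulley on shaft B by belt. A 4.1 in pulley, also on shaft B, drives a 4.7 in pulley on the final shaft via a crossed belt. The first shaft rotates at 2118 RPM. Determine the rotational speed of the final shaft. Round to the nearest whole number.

Belt: ratio = 20.3/11.8 = 1.7203, so shaft B turns at 2118 / 1.7203 = 1231.2 RPM.
Belt: ratio = 4.7/4.1 = 1.1463, so the final shaft turns at 1231.2 / 1.1463 = 1074 RPM.

1074 RPM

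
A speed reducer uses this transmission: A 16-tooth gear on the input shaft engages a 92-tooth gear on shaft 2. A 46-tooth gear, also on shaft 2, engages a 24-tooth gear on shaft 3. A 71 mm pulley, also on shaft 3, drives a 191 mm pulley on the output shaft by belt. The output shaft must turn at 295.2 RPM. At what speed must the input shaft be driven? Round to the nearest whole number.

Overall ratio R = 5.75 × 0.52174 × 2.6901 = 8.0704.
Required input speed = output speed × R = 295.2 × 8.0704 = 2382.4 RPM.

2382 RPM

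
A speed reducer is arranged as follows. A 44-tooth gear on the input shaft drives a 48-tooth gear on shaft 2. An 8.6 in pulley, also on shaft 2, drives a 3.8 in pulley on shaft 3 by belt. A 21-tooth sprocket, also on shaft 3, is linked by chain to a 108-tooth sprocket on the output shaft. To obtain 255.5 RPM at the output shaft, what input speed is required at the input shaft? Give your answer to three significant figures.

Overall ratio R = 1.0909 × 0.44186 × 5.1429 = 2.479.
Required input speed = output speed × R = 255.5 × 2.479 = 633.39 RPM.

633 RPM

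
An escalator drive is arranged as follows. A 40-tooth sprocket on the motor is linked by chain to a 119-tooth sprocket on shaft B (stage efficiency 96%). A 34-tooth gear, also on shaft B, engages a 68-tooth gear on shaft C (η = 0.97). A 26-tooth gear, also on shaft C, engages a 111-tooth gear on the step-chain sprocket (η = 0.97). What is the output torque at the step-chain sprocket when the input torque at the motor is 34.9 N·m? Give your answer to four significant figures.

After the chain (119/40): 34.9 × 2.975 × 0.96 = 99.674 N·m
After the gear mesh (68/34): 99.674 × 2 × 0.97 = 193.37 N·m
After the gear mesh (111/26): 193.37 × 4.2692 × 0.97 = 800.77 N·m

800.8 N·m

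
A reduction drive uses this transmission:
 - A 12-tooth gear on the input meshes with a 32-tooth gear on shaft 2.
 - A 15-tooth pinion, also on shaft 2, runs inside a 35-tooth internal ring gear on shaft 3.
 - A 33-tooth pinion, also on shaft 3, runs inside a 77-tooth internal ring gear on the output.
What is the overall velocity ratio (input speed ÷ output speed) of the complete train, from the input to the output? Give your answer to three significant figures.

Each stage contributes driven/driver: gear mesh 32/12 = 2.6667, internal gear 35/15 = 2.3333, internal gear 77/33 = 2.3333.
Overall: 2.6667 × 2.3333 × 2.3333 = 14.519.

14.5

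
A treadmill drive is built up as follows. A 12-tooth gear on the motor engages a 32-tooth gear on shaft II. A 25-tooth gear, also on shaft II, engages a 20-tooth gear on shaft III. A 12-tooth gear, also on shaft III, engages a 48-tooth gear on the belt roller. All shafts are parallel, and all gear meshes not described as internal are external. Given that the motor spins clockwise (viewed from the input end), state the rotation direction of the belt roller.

the motor → shaft II: external mesh, 1 reversal → CCW.
shaft II → shaft III: external mesh, 1 reversal → CW.
shaft III → the belt roller: external mesh, 1 reversal → CCW.
3 reversals in total — an odd number — so the belt roller turns opposite to the motor.

counterclockwise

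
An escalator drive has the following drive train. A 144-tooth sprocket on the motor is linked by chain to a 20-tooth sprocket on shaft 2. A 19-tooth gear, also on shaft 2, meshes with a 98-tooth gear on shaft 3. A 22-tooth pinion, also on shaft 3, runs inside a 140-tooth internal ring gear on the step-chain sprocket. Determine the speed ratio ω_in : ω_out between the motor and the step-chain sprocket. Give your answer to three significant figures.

Each stage contributes driven/driver: chain 20/144 = 0.13889, gear mesh 98/19 = 5.1579, internal gear 140/22 = 6.3636.
Overall: 0.13889 × 5.1579 × 6.3636 = 4.5587.

4.56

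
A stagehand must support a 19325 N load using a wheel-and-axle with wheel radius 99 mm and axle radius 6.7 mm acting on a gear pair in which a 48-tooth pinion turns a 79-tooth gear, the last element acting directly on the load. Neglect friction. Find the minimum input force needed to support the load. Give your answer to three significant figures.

795 N

Wheel-and-axle MA = R/r = 99/6.7 = 14.776.
Gear pair MA = 79/48 = 1.6458.
Combined ideal MA = 14.776 × 1.6458 = 24.319.
Effort = load / MA = 19325 / 24.319 = 794.65 N.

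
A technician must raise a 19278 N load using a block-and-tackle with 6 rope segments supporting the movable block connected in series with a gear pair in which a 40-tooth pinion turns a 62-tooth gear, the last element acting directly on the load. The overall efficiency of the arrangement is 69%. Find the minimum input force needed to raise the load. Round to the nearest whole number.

3004 N

Block-and-tackle MA = number of supporting rope parts = 6.
Gear pair MA = 62/40 = 1.55.
Combined ideal MA = 6 × 1.55 = 9.3.
Actual MA = 9.3 × 0.69 = 6.417.
Effort = load / actual MA = 19278 / 6.417 = 3004.2 N.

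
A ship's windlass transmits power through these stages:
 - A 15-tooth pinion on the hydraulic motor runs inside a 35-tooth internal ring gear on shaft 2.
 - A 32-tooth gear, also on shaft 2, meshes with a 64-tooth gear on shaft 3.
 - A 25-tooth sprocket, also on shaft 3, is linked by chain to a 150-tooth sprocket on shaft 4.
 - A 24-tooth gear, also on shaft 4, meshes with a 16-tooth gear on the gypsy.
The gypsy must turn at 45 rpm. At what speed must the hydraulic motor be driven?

Overall ratio R = 2.3333 × 2 × 6 × 0.66667 = 18.667.
Required input speed = output speed × R = 45 × 18.667 = 840 rpm.

840 rpm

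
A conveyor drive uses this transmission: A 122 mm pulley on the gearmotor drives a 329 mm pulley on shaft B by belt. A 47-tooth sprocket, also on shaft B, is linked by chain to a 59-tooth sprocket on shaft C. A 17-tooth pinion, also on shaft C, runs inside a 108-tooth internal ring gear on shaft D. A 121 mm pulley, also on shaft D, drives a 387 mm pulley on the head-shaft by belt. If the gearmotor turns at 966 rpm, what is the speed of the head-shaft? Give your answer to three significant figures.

the gearmotor → shaft B (belt, 329/122): 966 ÷ 2.6967 = 358.21 rpm
shaft B → shaft C (chain, 59/47): 358.21 ÷ 1.2553 = 285.36 rpm
shaft C → shaft D (internal gear, 108/17): 285.36 ÷ 6.3529 = 44.917 rpm
shaft D → the head-shaft (belt, 387/121): 44.917 ÷ 3.1983 = 14.044 rpm

14.0 rpm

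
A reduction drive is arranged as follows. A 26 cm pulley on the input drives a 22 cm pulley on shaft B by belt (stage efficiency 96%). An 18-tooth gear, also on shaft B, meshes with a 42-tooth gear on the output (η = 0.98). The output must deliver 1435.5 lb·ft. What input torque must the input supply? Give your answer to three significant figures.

Overall ratio R = 0.84615 × 2.3333 = 1.9744; overall efficiency η = 0.96 × 0.98 = 0.9408.
Input torque = output torque / (R × η) = 1435.5 / (1.9744 × 0.9408) = 772.82 lb·ft.

773 lb·ft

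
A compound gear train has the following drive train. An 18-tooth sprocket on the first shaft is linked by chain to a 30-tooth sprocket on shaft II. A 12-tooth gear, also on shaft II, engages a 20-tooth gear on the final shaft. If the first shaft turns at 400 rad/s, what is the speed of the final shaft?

144 rad/s

the first shaft → shaft II (chain, 30/18): 400 ÷ 1.6667 = 240 rad/s
shaft II → the final shaft (gear mesh, 20/12): 240 ÷ 1.6667 = 144 rad/s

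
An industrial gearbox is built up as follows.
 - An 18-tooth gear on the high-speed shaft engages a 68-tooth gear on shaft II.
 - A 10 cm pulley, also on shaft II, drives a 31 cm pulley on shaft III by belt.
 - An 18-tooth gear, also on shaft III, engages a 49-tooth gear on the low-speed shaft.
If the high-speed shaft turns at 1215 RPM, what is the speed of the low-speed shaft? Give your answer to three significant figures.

Gear mesh: ratio = 68/18 = 3.7778, so shaft II turns at 1215 / 3.7778 = 321.62 RPM.
Belt: ratio = 31/10 = 3.1, so shaft III turns at 321.62 / 3.1 = 103.75 RPM.
Gear mesh: ratio = 49/18 = 2.7222, so the low-speed shaft turns at 103.75 / 2.7222 = 38.111 RPM.

38.1 RPM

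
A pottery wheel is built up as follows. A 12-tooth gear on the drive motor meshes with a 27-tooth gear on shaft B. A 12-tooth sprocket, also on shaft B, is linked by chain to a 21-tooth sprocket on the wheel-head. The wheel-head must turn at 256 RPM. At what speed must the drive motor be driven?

1008 RPM

Overall ratio R = 2.25 × 1.75 = 3.9375.
Required input speed = output speed × R = 256 × 3.9375 = 1008 RPM.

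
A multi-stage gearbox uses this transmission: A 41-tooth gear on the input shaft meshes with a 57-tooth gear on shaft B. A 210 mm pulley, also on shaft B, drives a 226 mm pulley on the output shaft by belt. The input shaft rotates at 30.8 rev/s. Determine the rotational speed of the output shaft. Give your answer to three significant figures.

20.6 rev/s

the input shaft → shaft B (gear mesh, 57/41): 30.8 ÷ 1.3902 = 22.154 rev/s
shaft B → the output shaft (belt, 226/210): 22.154 ÷ 1.0762 = 20.586 rev/s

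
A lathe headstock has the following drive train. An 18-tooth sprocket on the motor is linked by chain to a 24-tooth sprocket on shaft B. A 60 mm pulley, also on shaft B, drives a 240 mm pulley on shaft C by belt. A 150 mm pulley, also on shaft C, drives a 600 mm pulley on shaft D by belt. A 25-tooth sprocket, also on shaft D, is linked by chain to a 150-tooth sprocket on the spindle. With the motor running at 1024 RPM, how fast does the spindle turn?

8 RPM

chain 24/18 = 1.3333 → 1024/1.3333 = 768 RPM
belt 240/60 = 4 → 768/4 = 192 RPM
belt 600/150 = 4 → 192/4 = 48 RPM
chain 150/25 = 6 → 48/6 = 8 RPM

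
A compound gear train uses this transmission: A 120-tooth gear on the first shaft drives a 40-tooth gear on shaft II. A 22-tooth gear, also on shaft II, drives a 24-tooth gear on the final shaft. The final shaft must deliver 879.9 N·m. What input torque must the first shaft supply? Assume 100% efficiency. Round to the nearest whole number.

2420 N·m

Overall ratio R = 0.33333 × 1.0909 = 0.36364.
Input torque = output torque / R = 879.9 / 0.36364 = 2419.7 N·m.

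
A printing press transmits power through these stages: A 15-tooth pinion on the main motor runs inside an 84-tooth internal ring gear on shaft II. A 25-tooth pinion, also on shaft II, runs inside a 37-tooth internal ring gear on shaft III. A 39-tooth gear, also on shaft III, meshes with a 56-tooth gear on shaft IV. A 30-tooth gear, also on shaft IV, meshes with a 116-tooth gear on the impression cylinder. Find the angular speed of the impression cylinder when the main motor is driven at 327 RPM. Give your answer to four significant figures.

the main motor → shaft II (internal gear, 84/15): 327 ÷ 5.6 = 58.393 RPM
shaft II → shaft III (internal gear, 37/25): 58.393 ÷ 1.48 = 39.455 RPM
shaft III → shaft IV (gear mesh, 56/39): 39.455 ÷ 1.4359 = 27.477 RPM
shaft IV → the impression cylinder (gear mesh, 116/30): 27.477 ÷ 3.8667 = 7.1062 RPM

7.106 RPM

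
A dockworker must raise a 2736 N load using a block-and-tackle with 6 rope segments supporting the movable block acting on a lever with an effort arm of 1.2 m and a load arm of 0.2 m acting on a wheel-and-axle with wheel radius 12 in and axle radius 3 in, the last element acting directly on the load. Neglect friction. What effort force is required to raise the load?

Block-and-tackle MA = number of supporting rope parts = 6.
Lever MA = effort arm / load arm = 1.2/0.2 = 6.
Wheel-and-axle MA = R/r = 12/3 = 4.
Combined ideal MA = 6 × 6 × 4 = 144.
Effort = load / MA = 2736 / 144 = 19 N.

19 N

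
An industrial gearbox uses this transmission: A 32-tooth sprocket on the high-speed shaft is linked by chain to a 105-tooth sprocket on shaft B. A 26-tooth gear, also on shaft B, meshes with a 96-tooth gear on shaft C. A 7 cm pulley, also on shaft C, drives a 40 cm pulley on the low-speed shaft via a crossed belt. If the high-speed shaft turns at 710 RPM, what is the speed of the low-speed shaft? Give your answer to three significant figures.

10.3 RPM

the high-speed shaft → shaft B (chain, 105/32): 710 ÷ 3.2812 = 216.38 RPM
shaft B → shaft C (gear mesh, 96/26): 216.38 ÷ 3.6923 = 58.603 RPM
shaft C → the low-speed shaft (belt, 40/7): 58.603 ÷ 5.7143 = 10.256 RPM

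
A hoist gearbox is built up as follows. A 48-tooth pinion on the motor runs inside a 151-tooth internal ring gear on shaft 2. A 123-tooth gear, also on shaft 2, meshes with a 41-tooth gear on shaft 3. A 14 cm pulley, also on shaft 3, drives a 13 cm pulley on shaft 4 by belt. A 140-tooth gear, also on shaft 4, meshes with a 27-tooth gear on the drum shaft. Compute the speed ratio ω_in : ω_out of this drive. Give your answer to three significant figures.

0.188

Each stage contributes driven/driver: internal gear 151/48 = 3.1458, gear mesh 41/123 = 0.33333, belt 13/14 = 0.92857, gear mesh 27/140 = 0.19286.
Overall: 3.1458 × 0.33333 × 0.92857 × 0.19286 = 0.18779.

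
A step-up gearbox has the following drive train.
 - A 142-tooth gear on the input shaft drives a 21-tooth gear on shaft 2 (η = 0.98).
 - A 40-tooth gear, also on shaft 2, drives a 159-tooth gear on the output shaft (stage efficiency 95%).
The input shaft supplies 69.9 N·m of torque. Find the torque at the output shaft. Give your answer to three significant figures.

38.3 N·m

gear mesh 21/142 = 0.14789 → τ = 69.9·0.14789·0.98 = 10.131 N·m
gear mesh 159/40 = 3.975 → τ = 10.131·3.975·0.95 = 38.256 N·m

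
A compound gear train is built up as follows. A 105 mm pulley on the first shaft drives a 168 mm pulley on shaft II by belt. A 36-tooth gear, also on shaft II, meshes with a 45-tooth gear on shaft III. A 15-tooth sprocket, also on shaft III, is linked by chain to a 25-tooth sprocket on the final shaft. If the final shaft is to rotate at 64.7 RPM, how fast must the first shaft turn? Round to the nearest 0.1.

215.7 RPM

Overall ratio R = 1.6 × 1.25 × 1.6667 = 3.3333.
Required input speed = output speed × R = 64.7 × 3.3333 = 215.67 RPM.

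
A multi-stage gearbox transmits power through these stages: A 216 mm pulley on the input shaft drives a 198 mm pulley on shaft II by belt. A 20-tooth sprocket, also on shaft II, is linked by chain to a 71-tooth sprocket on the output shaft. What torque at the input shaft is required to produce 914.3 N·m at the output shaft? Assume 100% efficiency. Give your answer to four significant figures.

281.0 N·m

Overall ratio R = 0.91667 × 3.55 = 3.2542.
Input torque = output torque / R = 914.3 / 3.2542 = 280.96 N·m.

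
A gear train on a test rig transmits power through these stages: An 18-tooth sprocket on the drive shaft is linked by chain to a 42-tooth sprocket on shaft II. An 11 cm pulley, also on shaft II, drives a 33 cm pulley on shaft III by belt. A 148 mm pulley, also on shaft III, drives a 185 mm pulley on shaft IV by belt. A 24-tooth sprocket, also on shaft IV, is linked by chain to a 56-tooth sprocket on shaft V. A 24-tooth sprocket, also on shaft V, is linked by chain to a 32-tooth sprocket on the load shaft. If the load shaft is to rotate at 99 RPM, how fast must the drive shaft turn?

Overall ratio R = 2.3333 × 3 × 1.25 × 2.3333 × 1.3333 = 27.222.
Required input speed = output speed × R = 99 × 27.222 = 2695 RPM.

2695 RPM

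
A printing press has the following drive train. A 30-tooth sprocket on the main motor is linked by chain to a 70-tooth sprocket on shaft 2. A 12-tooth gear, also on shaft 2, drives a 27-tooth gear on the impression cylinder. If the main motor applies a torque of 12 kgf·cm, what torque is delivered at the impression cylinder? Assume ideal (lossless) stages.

chain 70/30 = 2.3333 → τ = 12·2.3333 = 28 kgf·cm
gear mesh 27/12 = 2.25 → τ = 28·2.25 = 63 kgf·cm

63 kgf·cm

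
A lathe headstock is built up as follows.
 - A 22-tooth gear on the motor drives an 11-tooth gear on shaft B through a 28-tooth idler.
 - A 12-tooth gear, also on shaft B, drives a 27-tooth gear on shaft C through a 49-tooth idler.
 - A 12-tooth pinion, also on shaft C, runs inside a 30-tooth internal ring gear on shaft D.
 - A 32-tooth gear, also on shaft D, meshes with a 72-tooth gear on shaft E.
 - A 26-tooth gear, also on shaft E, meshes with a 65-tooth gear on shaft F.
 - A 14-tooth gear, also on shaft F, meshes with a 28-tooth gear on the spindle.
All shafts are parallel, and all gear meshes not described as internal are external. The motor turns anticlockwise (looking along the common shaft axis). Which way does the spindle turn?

the motor → shaft B: driver → idler → driven is 2 external meshes, 2 reversals → CCW.
shaft B → shaft C: driver → idler → driven is 2 external meshes, 2 reversals → CCW.
shaft C → shaft D: internal mesh, same direction → CCW.
shaft D → shaft E: external mesh, 1 reversal → CW.
shaft E → shaft F: external mesh, 1 reversal → CCW.
shaft F → the spindle: external mesh, 1 reversal → CW.
7 reversals in total — an odd number — so the spindle turns opposite to the motor.

clockwise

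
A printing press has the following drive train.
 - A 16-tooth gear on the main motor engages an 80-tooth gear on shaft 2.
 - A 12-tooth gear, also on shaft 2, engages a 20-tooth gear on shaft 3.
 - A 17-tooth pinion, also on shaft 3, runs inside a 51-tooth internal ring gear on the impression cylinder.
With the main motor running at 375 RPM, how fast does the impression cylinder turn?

15 RPM

Gear mesh: ratio = 80/16 = 5, so shaft 2 turns at 375 / 5 = 75 RPM.
Gear mesh: ratio = 20/12 = 1.6667, so shaft 3 turns at 75 / 1.6667 = 45 RPM.
Internal gear: ratio = 51/17 = 3, so the impression cylinder turns at 45 / 3 = 15 RPM.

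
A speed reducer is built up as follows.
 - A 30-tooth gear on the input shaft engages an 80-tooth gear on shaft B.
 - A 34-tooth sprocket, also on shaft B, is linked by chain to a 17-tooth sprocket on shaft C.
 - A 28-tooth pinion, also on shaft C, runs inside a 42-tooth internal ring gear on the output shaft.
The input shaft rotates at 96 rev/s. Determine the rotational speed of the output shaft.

gear mesh 80/30 = 2.6667 → 96/2.6667 = 36 rev/s
chain 17/34 = 0.5 → 36/0.5 = 72 rev/s
internal gear 42/28 = 1.5 → 72/1.5 = 48 rev/s

48 rev/s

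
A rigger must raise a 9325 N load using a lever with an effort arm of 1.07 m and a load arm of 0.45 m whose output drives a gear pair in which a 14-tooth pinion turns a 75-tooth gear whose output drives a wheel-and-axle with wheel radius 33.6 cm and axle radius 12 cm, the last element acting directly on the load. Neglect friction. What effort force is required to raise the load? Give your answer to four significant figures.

Lever MA = effort arm / load arm = 1.07/0.45 = 2.3778.
Gear pair MA = 75/14 = 5.3571.
Wheel-and-axle MA = R/r = 33.6/12 = 2.8.
Combined ideal MA = 2.3778 × 5.3571 × 2.8 = 35.667.
Effort = load / MA = 9325 / 35.667 = 261.45 N.

261.4 N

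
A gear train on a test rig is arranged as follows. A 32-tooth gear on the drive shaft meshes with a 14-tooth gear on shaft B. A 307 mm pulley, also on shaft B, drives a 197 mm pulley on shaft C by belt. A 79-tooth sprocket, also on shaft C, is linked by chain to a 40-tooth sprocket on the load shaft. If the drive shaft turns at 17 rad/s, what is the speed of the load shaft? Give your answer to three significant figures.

gear mesh 14/32 = 0.4375 → 17/0.4375 = 38.857 rad/s
belt 197/307 = 0.64169 → 38.857/0.64169 = 60.554 rad/s
chain 40/79 = 0.50633 → 60.554/0.50633 = 119.59 rad/s

120 rad/s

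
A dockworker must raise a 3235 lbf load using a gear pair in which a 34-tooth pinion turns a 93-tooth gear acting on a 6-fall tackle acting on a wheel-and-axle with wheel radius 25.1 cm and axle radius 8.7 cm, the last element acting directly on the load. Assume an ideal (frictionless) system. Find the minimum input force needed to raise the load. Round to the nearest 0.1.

68.3 lbf

Gear pair MA = 93/34 = 2.7353.
Block-and-tackle MA = number of supporting rope parts = 6.
Wheel-and-axle MA = R/r = 25.1/8.7 = 2.8851.
Combined ideal MA = 2.7353 × 6 × 2.8851 = 47.349.
Effort = load / MA = 3235 / 47.349 = 68.323 lbf.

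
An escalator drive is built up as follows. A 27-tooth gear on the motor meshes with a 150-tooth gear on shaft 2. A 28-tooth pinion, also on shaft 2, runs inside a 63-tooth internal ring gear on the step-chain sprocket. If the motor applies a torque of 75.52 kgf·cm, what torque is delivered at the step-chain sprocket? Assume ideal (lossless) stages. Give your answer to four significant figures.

944.0 kgf·cm

After the gear mesh (150/27): 75.52 × 5.5556 = 419.56 kgf·cm
After the internal gear (63/28): 419.56 × 2.25 = 944 kgf·cm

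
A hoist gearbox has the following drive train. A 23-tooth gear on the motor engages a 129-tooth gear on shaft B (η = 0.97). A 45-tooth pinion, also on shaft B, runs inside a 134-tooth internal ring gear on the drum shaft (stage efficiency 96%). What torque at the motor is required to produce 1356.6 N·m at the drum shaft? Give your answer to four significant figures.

87.23 N·m

Overall ratio R = 5.6087 × 2.9778 = 16.701; overall efficiency η = 0.97 × 0.96 = 0.9312.
Input torque = output torque / (R × η) = 1356.6 / (16.701 × 0.9312) = 87.228 N·m.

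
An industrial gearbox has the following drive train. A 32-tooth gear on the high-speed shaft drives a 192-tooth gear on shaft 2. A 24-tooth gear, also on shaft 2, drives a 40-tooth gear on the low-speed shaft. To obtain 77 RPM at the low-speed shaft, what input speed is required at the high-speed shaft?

Overall ratio R = 6 × 1.6667 = 10.
Required input speed = output speed × R = 77 × 10 = 770 RPM.

770 RPM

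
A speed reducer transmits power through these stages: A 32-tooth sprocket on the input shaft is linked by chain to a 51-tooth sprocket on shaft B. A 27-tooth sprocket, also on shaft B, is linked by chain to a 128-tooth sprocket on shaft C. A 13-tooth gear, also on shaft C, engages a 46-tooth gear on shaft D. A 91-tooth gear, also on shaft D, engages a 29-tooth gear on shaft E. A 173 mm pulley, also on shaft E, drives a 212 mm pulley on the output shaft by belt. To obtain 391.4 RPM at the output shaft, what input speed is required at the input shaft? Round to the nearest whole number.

4086 RPM

Overall ratio R = 1.5938 × 4.7407 × 3.5385 × 0.31868 × 1.2254 = 10.441.
Required input speed = output speed × R = 391.4 × 10.441 = 4086.5 RPM.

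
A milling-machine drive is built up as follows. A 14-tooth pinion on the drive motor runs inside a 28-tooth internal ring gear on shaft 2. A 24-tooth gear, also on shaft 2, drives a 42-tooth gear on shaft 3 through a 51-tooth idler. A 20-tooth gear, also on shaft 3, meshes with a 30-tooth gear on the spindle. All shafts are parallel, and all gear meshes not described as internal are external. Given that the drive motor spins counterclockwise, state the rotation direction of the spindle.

the drive motor → shaft 2: internal mesh, same direction → CCW.
shaft 2 → shaft 3: driver → idler → driven is 2 external meshes, 2 reversals → CCW.
shaft 3 → the spindle: external mesh, 1 reversal → CW.
3 reversals in total — an odd number — so the spindle turns opposite to the drive motor.

clockwise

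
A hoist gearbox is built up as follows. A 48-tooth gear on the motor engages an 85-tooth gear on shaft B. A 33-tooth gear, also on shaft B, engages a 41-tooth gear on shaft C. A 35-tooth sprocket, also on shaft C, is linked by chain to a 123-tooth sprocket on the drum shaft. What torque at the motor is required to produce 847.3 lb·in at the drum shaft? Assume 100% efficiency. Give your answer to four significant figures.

Overall ratio R = 1.7708 × 1.2424 × 3.5143 = 7.7319.
Input torque = output torque / R = 847.3 / 7.7319 = 109.59 lb·in.

109.6 lb·in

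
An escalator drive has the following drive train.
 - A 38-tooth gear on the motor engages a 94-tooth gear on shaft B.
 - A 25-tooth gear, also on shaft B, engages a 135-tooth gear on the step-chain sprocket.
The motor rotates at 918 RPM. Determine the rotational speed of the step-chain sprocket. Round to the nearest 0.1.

68.7 RPM

Gear mesh: ratio = 94/38 = 2.4737, so shaft B turns at 918 / 2.4737 = 371.11 RPM.
Gear mesh: ratio = 135/25 = 5.4, so the step-chain sprocket turns at 371.11 / 5.4 = 68.723 RPM.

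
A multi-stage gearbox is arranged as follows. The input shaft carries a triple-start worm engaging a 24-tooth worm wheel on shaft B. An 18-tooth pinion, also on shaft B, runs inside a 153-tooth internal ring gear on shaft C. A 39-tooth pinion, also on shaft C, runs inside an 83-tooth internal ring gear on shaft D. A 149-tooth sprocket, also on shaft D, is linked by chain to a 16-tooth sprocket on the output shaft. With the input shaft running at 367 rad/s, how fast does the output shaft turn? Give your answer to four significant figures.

23.62 rad/s

worm 24/3 = 8 → 367/8 = 45.875 rad/s
internal gear 153/18 = 8.5 → 45.875/8.5 = 5.3971 rad/s
internal gear 83/39 = 2.1282 → 5.3971/2.1282 = 2.536 rad/s
chain 16/149 = 0.10738 → 2.536/0.10738 = 23.616 rad/s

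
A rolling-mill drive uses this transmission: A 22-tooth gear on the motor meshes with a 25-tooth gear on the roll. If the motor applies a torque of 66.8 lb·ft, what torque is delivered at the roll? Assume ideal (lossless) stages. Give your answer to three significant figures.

gear mesh 25/22 = 1.1364 → τ = 66.8·1.1364 = 75.909 lb·ft

75.9 lb·ft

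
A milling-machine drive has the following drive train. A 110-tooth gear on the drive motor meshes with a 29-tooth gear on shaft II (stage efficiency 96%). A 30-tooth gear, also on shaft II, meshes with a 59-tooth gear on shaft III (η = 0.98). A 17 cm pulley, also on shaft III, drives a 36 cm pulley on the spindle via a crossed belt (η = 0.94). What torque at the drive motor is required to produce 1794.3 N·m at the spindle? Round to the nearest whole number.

1848 N·m

Overall ratio R = 0.26364 × 1.9667 × 2.1176 = 1.098; overall efficiency η = 0.96 × 0.98 × 0.94 = 0.8844.
Input torque = output torque / (R × η) = 1794.3 / (1.098 × 0.8844) = 1847.9 N·m.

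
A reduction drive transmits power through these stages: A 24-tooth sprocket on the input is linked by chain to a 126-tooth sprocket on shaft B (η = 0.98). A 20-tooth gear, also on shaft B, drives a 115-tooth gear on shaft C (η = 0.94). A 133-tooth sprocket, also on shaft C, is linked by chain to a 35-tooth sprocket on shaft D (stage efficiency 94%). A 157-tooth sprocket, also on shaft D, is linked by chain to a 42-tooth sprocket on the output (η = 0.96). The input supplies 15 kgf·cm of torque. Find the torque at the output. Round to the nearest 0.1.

26.5 kgf·cm

chain 126/24 = 5.25 → τ = 15·5.25·0.98 = 77.175 kgf·cm
gear mesh 115/20 = 5.75 → τ = 77.175·5.75·0.94 = 417.13 kgf·cm
chain 35/133 = 0.26316 → τ = 417.13·0.26316·0.94 = 103.19 kgf·cm
chain 42/157 = 0.26752 → τ = 103.19·0.26752·0.96 = 26.499 kgf·cm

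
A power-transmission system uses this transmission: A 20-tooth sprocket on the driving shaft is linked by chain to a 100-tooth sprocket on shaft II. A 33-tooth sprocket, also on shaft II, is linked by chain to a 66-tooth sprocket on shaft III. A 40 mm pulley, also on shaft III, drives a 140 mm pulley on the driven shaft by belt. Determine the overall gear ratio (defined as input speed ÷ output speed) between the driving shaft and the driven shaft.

Each stage contributes driven/driver: chain 100/20 = 5, chain 66/33 = 2, belt 140/40 = 3.5.
Overall: 5 × 2 × 3.5 = 35.

35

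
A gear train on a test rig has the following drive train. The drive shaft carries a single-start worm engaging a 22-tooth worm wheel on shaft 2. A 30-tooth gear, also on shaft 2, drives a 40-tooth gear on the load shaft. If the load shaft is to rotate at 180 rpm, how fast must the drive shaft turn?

Overall ratio R = 22 × 1.3333 = 29.333.
Required input speed = output speed × R = 180 × 29.333 = 5280 rpm.

5280 rpm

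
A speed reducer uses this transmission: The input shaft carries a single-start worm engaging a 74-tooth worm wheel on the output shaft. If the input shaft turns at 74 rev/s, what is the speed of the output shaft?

1 rev/s

Worm: ratio = 74/1 = 74, so the output shaft turns at 74 / 74 = 1 rev/s.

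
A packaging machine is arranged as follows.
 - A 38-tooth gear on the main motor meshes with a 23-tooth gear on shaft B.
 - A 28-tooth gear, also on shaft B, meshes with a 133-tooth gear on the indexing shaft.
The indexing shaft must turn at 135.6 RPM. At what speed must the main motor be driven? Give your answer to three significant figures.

390 RPM

Overall ratio R = 0.60526 × 4.75 = 2.875.
Required input speed = output speed × R = 135.6 × 2.875 = 389.85 RPM.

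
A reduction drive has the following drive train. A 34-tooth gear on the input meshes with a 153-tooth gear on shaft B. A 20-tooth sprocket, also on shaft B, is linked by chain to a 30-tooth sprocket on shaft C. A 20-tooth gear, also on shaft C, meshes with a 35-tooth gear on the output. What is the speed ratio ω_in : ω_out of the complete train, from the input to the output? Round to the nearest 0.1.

11.8

Each stage contributes driven/driver: gear mesh 153/34 = 4.5, chain 30/20 = 1.5, gear mesh 35/20 = 1.75.
Overall: 4.5 × 1.5 × 1.75 = 11.812.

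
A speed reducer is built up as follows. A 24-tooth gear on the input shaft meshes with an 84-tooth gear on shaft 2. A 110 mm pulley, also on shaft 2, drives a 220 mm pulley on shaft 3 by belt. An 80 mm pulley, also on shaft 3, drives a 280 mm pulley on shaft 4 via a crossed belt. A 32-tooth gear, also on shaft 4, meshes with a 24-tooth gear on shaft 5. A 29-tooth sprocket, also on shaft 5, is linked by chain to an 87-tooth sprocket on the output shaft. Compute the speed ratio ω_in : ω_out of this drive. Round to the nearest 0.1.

55.1

Each stage contributes driven/driver: gear mesh 84/24 = 3.5, belt 220/110 = 2, belt 280/80 = 3.5, gear mesh 24/32 = 0.75, chain 87/29 = 3.
Overall: 3.5 × 2 × 3.5 × 0.75 × 3 = 55.125.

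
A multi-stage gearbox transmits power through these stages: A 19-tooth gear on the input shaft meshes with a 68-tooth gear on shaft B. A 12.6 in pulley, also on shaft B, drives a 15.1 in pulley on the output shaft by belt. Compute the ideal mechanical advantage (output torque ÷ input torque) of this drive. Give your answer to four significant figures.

Each stage contributes driven/driver: gear mesh 68/19 = 3.5789, belt 15.1/12.6 = 1.1984.
Overall: 3.5789 × 1.1984 = 4.2891.

4.289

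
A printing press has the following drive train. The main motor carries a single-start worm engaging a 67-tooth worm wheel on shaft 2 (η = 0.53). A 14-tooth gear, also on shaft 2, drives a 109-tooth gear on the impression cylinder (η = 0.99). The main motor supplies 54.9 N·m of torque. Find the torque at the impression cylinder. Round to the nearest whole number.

15026 N·m

Worm: ratio = 67/1 = 67; torque at shaft 2 = 54.9 × 67 × 0.53 = 1949.5 N·m.
Gear mesh: ratio = 109/14 = 7.7857; torque at the impression cylinder = 1949.5 × 7.7857 × 0.99 = 15026 N·m.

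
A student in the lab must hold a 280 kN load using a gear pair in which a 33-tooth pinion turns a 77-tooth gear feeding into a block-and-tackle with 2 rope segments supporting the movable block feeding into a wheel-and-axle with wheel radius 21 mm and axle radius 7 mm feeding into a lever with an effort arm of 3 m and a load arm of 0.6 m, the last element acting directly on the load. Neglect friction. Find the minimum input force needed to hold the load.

4 kN

Gear pair MA = 77/33 = 2.3333.
Block-and-tackle MA = number of supporting rope parts = 2.
Wheel-and-axle MA = R/r = 21/7 = 3.
Lever MA = effort arm / load arm = 3/0.6 = 5.
Combined ideal MA = 2.3333 × 2 × 3 × 5 = 70.
Effort = load / MA = 280 / 70 = 4 kN.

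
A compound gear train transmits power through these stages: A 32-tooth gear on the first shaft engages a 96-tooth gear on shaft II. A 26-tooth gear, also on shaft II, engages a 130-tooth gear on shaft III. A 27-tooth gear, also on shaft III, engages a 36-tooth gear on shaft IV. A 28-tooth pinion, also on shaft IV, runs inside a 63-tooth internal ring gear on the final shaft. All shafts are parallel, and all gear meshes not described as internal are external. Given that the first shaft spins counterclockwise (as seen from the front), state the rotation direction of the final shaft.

the first shaft → shaft II: external mesh, 1 reversal → CW.
shaft II → shaft III: external mesh, 1 reversal → CCW.
shaft III → shaft IV: external mesh, 1 reversal → CW.
shaft IV → the final shaft: internal mesh, same direction → CW.
3 reversals in total — an odd number — so the final shaft turns opposite to the first shaft.

clockwise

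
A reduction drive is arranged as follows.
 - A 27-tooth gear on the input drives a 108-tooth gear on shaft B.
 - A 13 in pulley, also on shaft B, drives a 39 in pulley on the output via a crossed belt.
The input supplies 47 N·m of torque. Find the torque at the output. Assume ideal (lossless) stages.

564 N·m

After the gear mesh (108/27): 47 × 4 = 188 N·m
After the belt (39/13): 188 × 3 = 564 N·m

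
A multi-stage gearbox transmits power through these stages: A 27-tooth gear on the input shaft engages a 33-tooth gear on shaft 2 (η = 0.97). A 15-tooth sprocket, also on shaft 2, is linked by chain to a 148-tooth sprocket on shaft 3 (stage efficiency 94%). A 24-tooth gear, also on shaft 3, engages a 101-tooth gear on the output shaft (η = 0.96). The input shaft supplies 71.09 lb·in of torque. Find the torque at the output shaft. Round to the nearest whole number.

Gear mesh: ratio = 33/27 = 1.2222; torque at shaft 2 = 71.09 × 1.2222 × 0.97 = 84.281 lb·in.
Chain: ratio = 148/15 = 9.8667; torque at shaft 3 = 84.281 × 9.8667 × 0.94 = 781.68 lb·in.
Gear mesh: ratio = 101/24 = 4.2083; torque at the output shaft = 781.68 × 4.2083 × 0.96 = 3158 lb·in.

3158 lb·in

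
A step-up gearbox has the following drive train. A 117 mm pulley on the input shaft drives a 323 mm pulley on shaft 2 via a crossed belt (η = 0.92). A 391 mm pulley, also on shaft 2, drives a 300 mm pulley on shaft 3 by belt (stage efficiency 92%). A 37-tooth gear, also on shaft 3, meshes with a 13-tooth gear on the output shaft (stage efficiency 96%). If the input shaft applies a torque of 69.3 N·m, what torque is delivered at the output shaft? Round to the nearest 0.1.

41.9 N·m

After the belt (323/117): 69.3 × 2.7607 × 0.92 = 176.01 N·m
After the belt (300/391): 176.01 × 0.76726 × 0.92 = 124.24 N·m
After the gear mesh (13/37): 124.24 × 0.35135 × 0.96 = 41.907 N·m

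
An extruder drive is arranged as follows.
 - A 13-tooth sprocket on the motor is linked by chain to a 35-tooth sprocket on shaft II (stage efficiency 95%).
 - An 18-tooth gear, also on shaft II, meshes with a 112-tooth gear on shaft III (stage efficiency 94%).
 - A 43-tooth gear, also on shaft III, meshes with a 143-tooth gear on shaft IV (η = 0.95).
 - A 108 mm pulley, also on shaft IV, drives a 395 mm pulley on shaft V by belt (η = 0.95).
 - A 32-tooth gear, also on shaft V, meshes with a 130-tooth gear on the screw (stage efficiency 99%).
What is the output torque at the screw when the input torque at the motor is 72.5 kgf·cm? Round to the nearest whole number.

Chain: ratio = 35/13 = 2.6923; torque at shaft II = 72.5 × 2.6923 × 0.95 = 185.43 kgf·cm.
Gear mesh: ratio = 112/18 = 6.2222; torque at shaft III = 185.43 × 6.2222 × 0.94 = 1084.6 kgf·cm.
Gear mesh: ratio = 143/43 = 3.3256; torque at shaft IV = 1084.6 × 3.3256 × 0.95 = 3426.5 kgf·cm.
Belt: ratio = 395/108 = 3.6574; torque at shaft V = 3426.5 × 3.6574 × 0.95 = 11906 kgf·cm.
Gear mesh: ratio = 130/32 = 4.0625; torque at the screw = 11906 × 4.0625 × 0.99 = 47882 kgf·cm.

47882 kgf·cm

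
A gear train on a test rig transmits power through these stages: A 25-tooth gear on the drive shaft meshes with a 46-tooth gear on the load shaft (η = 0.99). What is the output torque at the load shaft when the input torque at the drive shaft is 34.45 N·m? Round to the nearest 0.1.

62.8 N·m

After the gear mesh (46/25): 34.45 × 1.84 × 0.99 = 62.754 N·m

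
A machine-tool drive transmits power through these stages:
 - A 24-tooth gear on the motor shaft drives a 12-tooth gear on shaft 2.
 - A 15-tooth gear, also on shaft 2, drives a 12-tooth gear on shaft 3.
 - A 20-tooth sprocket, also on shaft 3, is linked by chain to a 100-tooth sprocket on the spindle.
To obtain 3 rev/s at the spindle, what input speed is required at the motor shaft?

Overall ratio R = 0.5 × 0.8 × 5 = 2.
Required input speed = output speed × R = 3 × 2 = 6 rev/s.

6 rev/s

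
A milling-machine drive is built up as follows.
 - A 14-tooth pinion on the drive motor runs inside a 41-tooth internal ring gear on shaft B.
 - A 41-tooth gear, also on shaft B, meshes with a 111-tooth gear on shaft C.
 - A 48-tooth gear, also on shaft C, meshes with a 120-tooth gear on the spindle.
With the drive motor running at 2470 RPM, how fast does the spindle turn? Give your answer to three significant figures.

125 RPM

Internal gear: ratio = 41/14 = 2.9286, so shaft B turns at 2470 / 2.9286 = 843.41 RPM.
Gear mesh: ratio = 111/41 = 2.7073, so shaft C turns at 843.41 / 2.7073 = 311.53 RPM.
Gear mesh: ratio = 120/48 = 2.5, so the spindle turns at 311.53 / 2.5 = 124.61 RPM.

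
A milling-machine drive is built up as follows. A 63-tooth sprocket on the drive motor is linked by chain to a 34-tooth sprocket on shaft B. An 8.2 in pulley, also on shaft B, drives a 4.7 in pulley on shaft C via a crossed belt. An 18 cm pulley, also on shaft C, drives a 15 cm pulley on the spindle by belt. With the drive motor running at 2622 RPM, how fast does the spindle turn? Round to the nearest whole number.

Chain: ratio = 34/63 = 0.53968, so shaft B turns at 2622 / 0.53968 = 4858.4 RPM.
Belt: ratio = 4.7/8.2 = 0.57317, so shaft C turns at 4858.4 / 0.57317 = 8476.4 RPM.
Belt: ratio = 15/18 = 0.83333, so the spindle turns at 8476.4 / 0.83333 = 10172 RPM.

10172 RPM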